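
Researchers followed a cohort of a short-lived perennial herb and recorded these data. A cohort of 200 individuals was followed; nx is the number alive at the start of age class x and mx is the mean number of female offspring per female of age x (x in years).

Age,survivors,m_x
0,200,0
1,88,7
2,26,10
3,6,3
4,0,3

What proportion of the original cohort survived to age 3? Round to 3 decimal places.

l_3 = n_3/n_0 = 6/200 = 0.03 → 0.030

0.030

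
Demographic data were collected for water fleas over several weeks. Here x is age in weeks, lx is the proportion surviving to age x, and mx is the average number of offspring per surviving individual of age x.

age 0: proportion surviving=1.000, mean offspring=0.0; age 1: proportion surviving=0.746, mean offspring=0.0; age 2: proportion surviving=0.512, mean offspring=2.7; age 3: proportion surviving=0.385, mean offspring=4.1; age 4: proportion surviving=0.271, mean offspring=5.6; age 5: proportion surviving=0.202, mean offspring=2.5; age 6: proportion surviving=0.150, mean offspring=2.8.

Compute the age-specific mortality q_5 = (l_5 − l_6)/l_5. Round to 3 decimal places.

q_5 = (l_5 − l_6) / l_5 = (0.202 − 0.15) / 0.202
     = 0.052 / 0.202 = 0.257426… → 0.257

0.257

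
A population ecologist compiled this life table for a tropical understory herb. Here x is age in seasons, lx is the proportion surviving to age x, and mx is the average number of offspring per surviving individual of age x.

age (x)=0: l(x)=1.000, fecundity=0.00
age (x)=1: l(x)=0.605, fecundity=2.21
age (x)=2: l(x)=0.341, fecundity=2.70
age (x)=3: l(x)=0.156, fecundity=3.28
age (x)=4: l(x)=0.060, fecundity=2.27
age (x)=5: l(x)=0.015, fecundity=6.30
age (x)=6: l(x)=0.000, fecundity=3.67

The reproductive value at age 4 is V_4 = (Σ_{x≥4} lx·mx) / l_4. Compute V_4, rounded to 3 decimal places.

3.845

lx·mx for x ≥ 4: 0.1362, 0.0945, 0 → sum = 0.2307
V_4 = 0.2307 / l_4 = 0.2307 / 0.06 = 3.845 → 3.845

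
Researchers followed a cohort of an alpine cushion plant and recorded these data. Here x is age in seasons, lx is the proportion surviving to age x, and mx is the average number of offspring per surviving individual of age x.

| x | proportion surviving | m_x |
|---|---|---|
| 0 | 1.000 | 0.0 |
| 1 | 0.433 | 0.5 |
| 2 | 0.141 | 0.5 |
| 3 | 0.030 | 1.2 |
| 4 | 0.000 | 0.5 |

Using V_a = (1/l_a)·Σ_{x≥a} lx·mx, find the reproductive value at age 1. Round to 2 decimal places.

lx·mx for x ≥ 1: 0.2165, 0.0705, 0.036, 0 → sum = 0.323
V_1 = 0.323 / l_1 = 0.323 / 0.433 = 0.745958… → 0.75

0.75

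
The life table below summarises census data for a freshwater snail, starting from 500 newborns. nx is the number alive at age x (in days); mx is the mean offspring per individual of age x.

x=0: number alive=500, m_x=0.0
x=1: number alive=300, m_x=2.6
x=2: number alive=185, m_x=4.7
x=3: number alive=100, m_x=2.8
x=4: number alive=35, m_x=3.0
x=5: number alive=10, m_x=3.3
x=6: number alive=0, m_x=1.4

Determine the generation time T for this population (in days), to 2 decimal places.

1.91

lx = nx/n0 = nx/500: 1, 0.6, 0.37, 0.2, 0.07, 0.02, 0
lx·mx: 0, 1.56, 1.739, 0.56, 0.21, 0.066, 0 → R0 = 4.135
x·lx·mx: 0, 1.56, 3.478, 1.68, 0.84, 0.33, 0 → Σ = 7.888
T = 7.888 / 4.135 = 1.907618… → 1.91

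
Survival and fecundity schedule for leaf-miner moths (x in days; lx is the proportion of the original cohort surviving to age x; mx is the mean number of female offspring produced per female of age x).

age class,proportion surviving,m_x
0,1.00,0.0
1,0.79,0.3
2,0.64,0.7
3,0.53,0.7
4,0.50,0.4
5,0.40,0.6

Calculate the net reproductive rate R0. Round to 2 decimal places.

lx·mx by age: 0, 0.237, 0.448, 0.371, 0.2, 0.24
R0 = Σ lx·mx = 1.496 → 1.50

1.50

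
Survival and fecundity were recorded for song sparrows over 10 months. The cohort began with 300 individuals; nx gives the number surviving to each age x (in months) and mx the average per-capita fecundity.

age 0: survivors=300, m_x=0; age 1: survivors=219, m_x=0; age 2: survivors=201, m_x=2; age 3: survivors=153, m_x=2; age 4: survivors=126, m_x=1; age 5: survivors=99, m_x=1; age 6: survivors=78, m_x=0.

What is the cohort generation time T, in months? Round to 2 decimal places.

2.92

lx = nx/n0 = nx/300: 1, 0.73, 0.67, 0.51, 0.42, 0.33, 0.26
lx·mx: 0, 0, 1.34, 1.02, 0.42, 0.33, 0 → R0 = 3.11
x·lx·mx: 0, 0, 2.68, 3.06, 1.68, 1.65, 0 → Σ = 9.07
T = 9.07 / 3.11 = 2.916399… → 2.92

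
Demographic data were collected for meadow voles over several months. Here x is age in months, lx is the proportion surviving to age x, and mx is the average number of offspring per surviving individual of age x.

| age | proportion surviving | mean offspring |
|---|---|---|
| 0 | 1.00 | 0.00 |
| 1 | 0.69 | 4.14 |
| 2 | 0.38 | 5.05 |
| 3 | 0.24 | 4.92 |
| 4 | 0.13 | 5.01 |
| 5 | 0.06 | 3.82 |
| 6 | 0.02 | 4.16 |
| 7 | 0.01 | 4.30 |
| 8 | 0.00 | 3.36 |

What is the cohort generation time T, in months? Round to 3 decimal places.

2.124

lx·mx: 0, 2.8566, 1.919, 1.1808, 0.6513, 0.2292, 0.0832, 0.043, 0 → R0 = 6.9631
x·lx·mx: 0, 2.8566, 3.838, 3.5424, 2.6052, 1.146, 0.4992, 0.301, 0 → Σ = 14.7884
T = 14.7884 / 6.9631 = 2.123824… → 2.124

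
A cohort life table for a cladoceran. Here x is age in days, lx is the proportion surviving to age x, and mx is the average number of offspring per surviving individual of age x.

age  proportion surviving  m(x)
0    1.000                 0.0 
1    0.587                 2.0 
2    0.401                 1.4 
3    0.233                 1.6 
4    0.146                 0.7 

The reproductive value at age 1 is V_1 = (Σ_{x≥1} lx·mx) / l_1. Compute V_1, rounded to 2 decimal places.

3.77

lx·mx for x ≥ 1: 1.174, 0.5614, 0.3728, 0.1022 → sum = 2.2104
V_1 = 2.2104 / l_1 = 2.2104 / 0.587 = 3.765588… → 3.77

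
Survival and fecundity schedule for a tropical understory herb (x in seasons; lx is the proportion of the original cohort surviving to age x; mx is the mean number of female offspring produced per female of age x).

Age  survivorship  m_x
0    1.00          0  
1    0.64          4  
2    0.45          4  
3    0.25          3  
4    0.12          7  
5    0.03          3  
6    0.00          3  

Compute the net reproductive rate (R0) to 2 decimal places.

lx·mx by age: 0, 2.56, 1.8, 0.75, 0.84, 0.09, 0
R0 = Σ lx·mx = 6.04 → 6.04

6.04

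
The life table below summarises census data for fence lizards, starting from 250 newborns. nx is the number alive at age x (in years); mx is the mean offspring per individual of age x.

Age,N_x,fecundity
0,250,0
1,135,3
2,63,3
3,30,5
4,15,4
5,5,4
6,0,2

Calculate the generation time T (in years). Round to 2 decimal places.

lx = nx/n0 = nx/250: 1, 0.54, 0.252, 0.12, 0.06, 0.02, 0
lx·mx: 0, 1.62, 0.756, 0.6, 0.24, 0.08, 0 → R0 = 3.296
x·lx·mx: 0, 1.62, 1.512, 1.8, 0.96, 0.4, 0 → Σ = 6.292
T = 6.292 / 3.296 = 1.908981… → 1.91

1.91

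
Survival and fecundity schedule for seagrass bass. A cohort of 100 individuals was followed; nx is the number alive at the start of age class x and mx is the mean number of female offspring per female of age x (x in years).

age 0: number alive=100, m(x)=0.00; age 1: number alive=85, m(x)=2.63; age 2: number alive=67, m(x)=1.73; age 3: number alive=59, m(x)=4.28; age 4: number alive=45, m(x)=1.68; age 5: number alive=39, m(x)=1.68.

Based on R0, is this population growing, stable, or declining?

growing

lx = nx/n0 = nx/100: 1, 0.85, 0.67, 0.59, 0.45, 0.39
R0 = Σ lx·mx = 0 + 2.2355 + 1.1591 + 2.5252 + 0.756 + 0.6552 = 7.331
R0 > 1, so the population is growing.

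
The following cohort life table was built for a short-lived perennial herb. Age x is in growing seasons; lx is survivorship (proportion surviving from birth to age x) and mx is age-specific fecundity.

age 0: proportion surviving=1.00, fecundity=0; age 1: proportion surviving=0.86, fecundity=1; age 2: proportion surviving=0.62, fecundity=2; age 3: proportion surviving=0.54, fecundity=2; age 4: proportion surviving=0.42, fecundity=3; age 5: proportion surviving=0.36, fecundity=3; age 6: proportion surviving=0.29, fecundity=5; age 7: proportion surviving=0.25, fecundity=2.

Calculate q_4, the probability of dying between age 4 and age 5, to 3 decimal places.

q_4 = (l_4 − l_5) / l_4 = (0.42 − 0.36) / 0.42
     = 0.06 / 0.42 = 0.142857… → 0.143

0.143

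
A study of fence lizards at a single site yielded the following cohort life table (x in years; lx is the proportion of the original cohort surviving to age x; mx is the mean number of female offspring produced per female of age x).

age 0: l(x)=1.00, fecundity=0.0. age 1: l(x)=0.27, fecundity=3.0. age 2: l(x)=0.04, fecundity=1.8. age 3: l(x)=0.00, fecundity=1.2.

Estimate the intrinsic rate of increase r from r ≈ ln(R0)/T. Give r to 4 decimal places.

-0.1161

R0 = Σ lx·mx = 0 + 0.81 + 0.072 + 0 = 0.882
Σ x·lx·mx = 0.954; T = 0.954/0.882 = 1.08163…
r ≈ ln(R0)/T = ln(0.882)/1.08163… = -0.116087… → -0.1161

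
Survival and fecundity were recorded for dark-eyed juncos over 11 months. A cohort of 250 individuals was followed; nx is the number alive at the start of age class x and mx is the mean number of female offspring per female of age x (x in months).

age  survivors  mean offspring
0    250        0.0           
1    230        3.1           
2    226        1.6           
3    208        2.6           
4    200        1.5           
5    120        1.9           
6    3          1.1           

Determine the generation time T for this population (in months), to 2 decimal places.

lx = nx/n0 = nx/250: 1, 0.92, 0.904, 0.832, 0.8, 0.48, 0.012
lx·mx: 0, 2.852, 1.4464, 2.1632, 1.2, 0.912, 0.0132 → R0 = 8.5868
x·lx·mx: 0, 2.852, 2.8928, 6.4896, 4.8, 4.56, 0.0792 → Σ = 21.6736
T = 21.6736 / 8.5868 = 2.52406… → 2.52

2.52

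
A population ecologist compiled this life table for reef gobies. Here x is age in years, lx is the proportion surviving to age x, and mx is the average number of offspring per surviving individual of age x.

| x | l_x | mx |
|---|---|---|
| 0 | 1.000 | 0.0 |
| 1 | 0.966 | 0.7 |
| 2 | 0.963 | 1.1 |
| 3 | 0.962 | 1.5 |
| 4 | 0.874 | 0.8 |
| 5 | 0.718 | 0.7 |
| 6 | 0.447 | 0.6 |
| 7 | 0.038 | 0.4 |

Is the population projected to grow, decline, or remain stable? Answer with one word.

R0 = Σ lx·mx = 0 + 0.6762 + 1.0593 + 1.443 + 0.6992 + 0.5026 + 0.2682 + 0.0152 = 4.6637
R0 > 1, so the population is growing.

growing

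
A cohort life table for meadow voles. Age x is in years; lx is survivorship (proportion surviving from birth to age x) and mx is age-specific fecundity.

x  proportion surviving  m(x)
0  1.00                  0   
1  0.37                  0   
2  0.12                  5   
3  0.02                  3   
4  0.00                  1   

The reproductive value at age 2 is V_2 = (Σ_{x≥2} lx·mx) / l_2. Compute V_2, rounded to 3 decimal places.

5.500

lx·mx for x ≥ 2: 0.6, 0.06, 0 → sum = 0.66
V_2 = 0.66 / l_2 = 0.66 / 0.12 = 5.5 → 5.500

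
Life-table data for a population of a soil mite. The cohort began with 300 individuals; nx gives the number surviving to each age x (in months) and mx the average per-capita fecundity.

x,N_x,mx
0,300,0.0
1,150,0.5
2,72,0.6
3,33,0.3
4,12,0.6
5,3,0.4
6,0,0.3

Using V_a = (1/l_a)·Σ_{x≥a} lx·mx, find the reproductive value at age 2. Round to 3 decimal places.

lx = nx/n0 = nx/300: 1, 0.5, 0.24, 0.11, 0.04, 0.01, 0
lx·mx for x ≥ 2: 0.144, 0.033, 0.024, 0.004, 0 → sum = 0.205
V_2 = 0.205 / l_2 = 0.205 / 0.24 = 0.854167… → 0.854

0.854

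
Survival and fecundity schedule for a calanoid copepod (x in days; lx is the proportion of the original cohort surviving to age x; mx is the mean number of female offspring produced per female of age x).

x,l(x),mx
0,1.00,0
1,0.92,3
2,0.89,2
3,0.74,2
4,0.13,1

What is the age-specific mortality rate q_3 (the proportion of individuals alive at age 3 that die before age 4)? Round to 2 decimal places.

0.82

q_3 = (l_3 − l_4) / l_3 = (0.74 − 0.13) / 0.74
     = 0.61 / 0.74 = 0.824324… → 0.82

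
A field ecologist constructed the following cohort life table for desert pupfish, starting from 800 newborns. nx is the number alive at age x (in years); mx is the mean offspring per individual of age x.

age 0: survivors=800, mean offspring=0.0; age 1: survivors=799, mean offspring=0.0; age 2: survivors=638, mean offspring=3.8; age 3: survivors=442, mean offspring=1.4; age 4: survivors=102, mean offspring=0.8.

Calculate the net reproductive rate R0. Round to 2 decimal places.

3.91

lx = nx/n0 = nx/800: 1, 0.99875, 0.7975, 0.5525, 0.1275
lx·mx by age: 0, 0, 3.0305, 0.7735, 0.102
R0 = Σ lx·mx = 3.906 → 3.91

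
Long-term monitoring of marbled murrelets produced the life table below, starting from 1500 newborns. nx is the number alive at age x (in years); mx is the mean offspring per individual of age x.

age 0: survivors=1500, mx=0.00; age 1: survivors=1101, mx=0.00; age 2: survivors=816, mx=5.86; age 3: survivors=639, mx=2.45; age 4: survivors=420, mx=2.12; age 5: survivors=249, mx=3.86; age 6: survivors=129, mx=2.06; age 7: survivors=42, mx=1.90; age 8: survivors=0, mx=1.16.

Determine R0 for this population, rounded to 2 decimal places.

lx = nx/n0 = nx/1500: 1, 0.734, 0.544, 0.426, 0.28, 0.166, 0.086, 0.028, 0
lx·mx by age: 0, 0, 3.18784, 1.0437, 0.5936, 0.64076, 0.17716, 0.0532, 0
R0 = Σ lx·mx = 5.69626 → 5.70

5.70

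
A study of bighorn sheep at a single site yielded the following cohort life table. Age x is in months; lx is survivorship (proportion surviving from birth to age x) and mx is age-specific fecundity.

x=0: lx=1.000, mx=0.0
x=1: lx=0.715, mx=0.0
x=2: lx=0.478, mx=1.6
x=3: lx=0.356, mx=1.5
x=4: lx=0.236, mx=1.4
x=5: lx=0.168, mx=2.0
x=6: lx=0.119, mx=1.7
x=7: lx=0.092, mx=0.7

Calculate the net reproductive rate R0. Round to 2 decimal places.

2.23

lx·mx by age: 0, 0, 0.7648, 0.534, 0.3304, 0.336, 0.2023, 0.0644
R0 = Σ lx·mx = 2.2319 → 2.23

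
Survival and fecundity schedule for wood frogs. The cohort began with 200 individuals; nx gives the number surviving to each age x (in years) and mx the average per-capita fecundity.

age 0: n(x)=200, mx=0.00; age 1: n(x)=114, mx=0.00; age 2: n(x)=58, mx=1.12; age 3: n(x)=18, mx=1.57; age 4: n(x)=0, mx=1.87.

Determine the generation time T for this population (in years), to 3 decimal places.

2.303

lx = nx/n0 = nx/200: 1, 0.57, 0.29, 0.09, 0
lx·mx: 0, 0, 0.3248, 0.1413, 0 → R0 = 0.4661
x·lx·mx: 0, 0, 0.6496, 0.4239, 0 → Σ = 1.0735
T = 1.0735 / 0.4661 = 2.303154… → 2.303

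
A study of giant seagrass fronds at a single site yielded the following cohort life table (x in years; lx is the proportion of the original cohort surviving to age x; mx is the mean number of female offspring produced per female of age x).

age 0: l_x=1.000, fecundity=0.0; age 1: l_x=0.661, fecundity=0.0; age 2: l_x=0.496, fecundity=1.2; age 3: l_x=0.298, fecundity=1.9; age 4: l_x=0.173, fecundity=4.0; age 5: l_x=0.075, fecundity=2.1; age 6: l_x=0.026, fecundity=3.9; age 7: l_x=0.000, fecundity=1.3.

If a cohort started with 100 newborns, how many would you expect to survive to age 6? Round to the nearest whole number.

3

Expected survivors = N0 · l_6 = 100 × 0.026 = 2.6 → 3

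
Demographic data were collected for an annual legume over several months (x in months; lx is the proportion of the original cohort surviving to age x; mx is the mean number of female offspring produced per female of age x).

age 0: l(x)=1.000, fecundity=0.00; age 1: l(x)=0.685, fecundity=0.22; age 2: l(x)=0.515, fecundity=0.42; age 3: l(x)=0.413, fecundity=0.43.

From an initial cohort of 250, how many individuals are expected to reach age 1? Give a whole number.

Expected survivors = N0 · l_1 = 250 × 0.685 = 171.25 → 171

171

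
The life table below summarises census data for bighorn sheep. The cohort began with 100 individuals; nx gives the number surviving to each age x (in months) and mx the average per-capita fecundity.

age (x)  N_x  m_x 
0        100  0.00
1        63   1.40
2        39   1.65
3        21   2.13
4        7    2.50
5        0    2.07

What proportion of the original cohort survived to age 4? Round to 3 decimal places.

0.070

l_4 = n_4/n_0 = 7/100 = 0.07 → 0.070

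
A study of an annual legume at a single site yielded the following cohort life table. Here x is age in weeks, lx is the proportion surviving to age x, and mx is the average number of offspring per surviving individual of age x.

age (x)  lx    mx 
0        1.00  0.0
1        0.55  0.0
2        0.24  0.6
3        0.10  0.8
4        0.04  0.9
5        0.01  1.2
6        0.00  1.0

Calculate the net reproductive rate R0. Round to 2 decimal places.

lx·mx by age: 0, 0, 0.144, 0.08, 0.036, 0.012, 0
R0 = Σ lx·mx = 0.272 → 0.27

0.27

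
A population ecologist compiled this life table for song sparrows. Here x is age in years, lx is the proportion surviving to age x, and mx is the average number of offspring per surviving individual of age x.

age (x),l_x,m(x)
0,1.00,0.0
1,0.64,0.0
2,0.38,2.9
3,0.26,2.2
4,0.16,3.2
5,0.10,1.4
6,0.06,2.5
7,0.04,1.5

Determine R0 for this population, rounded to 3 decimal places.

2.536

lx·mx by age: 0, 0, 1.102, 0.572, 0.512, 0.14, 0.15, 0.06
R0 = Σ lx·mx = 2.536 → 2.536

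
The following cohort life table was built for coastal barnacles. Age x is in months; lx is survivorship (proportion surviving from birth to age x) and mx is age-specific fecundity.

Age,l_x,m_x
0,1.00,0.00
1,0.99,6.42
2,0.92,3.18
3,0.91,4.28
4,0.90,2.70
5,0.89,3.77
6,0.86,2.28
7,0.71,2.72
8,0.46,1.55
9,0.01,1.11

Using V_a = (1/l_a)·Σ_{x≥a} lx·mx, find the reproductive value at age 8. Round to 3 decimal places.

1.574

lx·mx for x ≥ 8: 0.713, 0.0111 → sum = 0.7241
V_8 = 0.7241 / l_8 = 0.7241 / 0.46 = 1.57413… → 1.574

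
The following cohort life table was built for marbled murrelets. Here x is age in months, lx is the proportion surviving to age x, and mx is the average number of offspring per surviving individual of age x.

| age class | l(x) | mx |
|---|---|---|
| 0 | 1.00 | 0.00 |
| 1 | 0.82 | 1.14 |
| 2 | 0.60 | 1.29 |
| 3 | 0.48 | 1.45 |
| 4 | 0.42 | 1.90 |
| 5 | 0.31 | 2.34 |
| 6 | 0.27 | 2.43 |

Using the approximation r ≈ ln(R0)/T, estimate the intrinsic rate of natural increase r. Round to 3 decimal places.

0.455

R0 = Σ lx·mx = 0 + 0.9348 + 0.774 + 0.696 + 0.798 + 0.7254 + 0.6561 = 4.5843
Σ x·lx·mx = 15.3264; T = 15.3264/4.5843 = 3.34324…
r ≈ ln(R0)/T = ln(4.5843)/3.34324… = 0.45544… → 0.455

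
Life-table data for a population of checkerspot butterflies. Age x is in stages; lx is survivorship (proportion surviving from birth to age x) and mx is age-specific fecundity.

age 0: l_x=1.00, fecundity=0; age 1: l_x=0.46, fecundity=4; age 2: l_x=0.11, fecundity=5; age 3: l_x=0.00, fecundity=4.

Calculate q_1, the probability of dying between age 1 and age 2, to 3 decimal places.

q_1 = (l_1 − l_2) / l_1 = (0.46 − 0.11) / 0.46
     = 0.35 / 0.46 = 0.76087… → 0.761

0.761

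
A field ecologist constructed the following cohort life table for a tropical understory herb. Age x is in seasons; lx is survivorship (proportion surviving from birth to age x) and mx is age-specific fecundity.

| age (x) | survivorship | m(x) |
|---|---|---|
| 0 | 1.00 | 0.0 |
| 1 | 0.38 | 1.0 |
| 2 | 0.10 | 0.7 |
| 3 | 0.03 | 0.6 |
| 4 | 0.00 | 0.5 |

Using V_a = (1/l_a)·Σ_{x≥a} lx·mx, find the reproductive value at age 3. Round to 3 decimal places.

lx·mx for x ≥ 3: 0.018, 0 → sum = 0.018
V_3 = 0.018 / l_3 = 0.018 / 0.03 = 0.6 → 0.600

0.600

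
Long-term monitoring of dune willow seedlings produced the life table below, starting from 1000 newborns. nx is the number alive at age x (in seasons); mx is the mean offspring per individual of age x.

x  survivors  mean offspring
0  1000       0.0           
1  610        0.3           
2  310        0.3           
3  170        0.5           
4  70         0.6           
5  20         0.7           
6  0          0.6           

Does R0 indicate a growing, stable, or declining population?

lx = nx/n0 = nx/1000: 1, 0.61, 0.31, 0.17, 0.07, 0.02, 0
R0 = Σ lx·mx = 0 + 0.183 + 0.093 + 0.085 + 0.042 + 0.014 + 0 = 0.417
R0 < 1, so the population is declining.

declining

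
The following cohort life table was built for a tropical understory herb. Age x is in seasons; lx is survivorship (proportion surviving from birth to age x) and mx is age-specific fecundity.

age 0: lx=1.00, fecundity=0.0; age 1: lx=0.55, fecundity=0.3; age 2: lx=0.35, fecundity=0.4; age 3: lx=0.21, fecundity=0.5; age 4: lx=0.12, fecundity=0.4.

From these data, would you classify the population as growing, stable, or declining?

R0 = Σ lx·mx = 0 + 0.165 + 0.14 + 0.105 + 0.048 = 0.458
R0 < 1, so the population is declining.

declining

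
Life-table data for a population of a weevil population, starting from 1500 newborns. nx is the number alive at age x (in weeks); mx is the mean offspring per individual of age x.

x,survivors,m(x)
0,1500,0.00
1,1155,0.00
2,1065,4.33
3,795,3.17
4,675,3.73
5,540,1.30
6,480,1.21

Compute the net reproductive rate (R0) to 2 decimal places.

lx = nx/n0 = nx/1500: 1, 0.77, 0.71, 0.53, 0.45, 0.36, 0.32
lx·mx by age: 0, 0, 3.0743, 1.6801, 1.6785, 0.468, 0.3872
R0 = Σ lx·mx = 7.2881 → 7.29

7.29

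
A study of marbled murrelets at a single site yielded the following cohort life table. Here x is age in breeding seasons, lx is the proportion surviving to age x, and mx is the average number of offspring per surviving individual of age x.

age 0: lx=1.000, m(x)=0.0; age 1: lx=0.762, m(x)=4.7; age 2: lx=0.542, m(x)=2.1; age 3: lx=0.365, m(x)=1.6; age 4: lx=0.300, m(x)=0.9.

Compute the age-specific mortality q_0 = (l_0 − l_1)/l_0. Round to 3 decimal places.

q_0 = (l_0 − l_1) / l_0 = (1 − 0.762) / 1
     = 0.238 / 1 = 0.238 → 0.238

0.238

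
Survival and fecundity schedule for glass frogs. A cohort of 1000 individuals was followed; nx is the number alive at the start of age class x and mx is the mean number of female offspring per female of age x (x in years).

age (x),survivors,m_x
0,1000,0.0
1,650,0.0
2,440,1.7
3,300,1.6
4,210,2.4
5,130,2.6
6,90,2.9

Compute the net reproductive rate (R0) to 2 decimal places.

2.33

lx = nx/n0 = nx/1000: 1, 0.65, 0.44, 0.3, 0.21, 0.13, 0.09
lx·mx by age: 0, 0, 0.748, 0.48, 0.504, 0.338, 0.261
R0 = Σ lx·mx = 2.331 → 2.33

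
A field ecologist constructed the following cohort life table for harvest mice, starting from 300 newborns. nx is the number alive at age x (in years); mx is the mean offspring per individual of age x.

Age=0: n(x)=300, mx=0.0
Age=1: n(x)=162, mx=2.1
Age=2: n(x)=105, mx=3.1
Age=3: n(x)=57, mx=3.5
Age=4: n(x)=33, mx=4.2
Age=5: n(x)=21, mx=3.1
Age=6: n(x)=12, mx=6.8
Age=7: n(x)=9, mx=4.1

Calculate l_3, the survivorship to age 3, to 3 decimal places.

l_3 = n_3/n_0 = 57/300 = 0.19 → 0.190

0.190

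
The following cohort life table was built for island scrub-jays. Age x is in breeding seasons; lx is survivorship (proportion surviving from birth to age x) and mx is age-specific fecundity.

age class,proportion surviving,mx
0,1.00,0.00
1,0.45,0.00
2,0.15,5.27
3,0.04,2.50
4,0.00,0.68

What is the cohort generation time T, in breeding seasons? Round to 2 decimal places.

2.11

lx·mx: 0, 0, 0.7905, 0.1, 0 → R0 = 0.8905
x·lx·mx: 0, 0, 1.581, 0.3, 0 → Σ = 1.881
T = 1.881 / 0.8905 = 2.112296… → 2.11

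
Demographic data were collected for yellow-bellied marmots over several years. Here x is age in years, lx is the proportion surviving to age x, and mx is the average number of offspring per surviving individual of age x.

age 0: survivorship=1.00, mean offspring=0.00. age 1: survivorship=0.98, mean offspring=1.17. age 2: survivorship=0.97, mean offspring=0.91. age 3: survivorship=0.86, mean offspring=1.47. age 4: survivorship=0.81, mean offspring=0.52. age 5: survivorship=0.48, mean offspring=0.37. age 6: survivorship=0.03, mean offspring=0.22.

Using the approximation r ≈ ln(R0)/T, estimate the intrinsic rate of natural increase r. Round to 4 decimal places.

R0 = Σ lx·mx = 0 + 1.1466 + 0.8827 + 1.2642 + 0.4212 + 0.1776 + 0.0066 = 3.8989
Σ x·lx·mx = 9.317; T = 9.317/3.8989 = 2.38965…
r ≈ ln(R0)/T = ln(3.8989)/2.38965… = 0.569412… → 0.5694

0.5694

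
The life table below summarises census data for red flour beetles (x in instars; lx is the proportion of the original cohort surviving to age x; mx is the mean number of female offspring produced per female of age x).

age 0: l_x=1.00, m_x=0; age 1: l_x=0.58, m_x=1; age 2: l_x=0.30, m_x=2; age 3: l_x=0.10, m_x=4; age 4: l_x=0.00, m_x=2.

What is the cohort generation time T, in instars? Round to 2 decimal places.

lx·mx: 0, 0.58, 0.6, 0.4, 0 → R0 = 1.58
x·lx·mx: 0, 0.58, 1.2, 1.2, 0 → Σ = 2.98
T = 2.98 / 1.58 = 1.886076… → 1.89

1.89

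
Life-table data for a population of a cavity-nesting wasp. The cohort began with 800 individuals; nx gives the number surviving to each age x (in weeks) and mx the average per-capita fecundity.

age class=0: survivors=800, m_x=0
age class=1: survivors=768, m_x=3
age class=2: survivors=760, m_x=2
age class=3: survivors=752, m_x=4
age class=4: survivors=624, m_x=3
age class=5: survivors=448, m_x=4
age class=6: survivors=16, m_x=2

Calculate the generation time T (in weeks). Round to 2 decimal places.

2.95

lx = nx/n0 = nx/800: 1, 0.96, 0.95, 0.94, 0.78, 0.56, 0.02
lx·mx: 0, 2.88, 1.9, 3.76, 2.34, 2.24, 0.04 → R0 = 13.16
x·lx·mx: 0, 2.88, 3.8, 11.28, 9.36, 11.2, 0.24 → Σ = 38.76
T = 38.76 / 13.16 = 2.945289… → 2.95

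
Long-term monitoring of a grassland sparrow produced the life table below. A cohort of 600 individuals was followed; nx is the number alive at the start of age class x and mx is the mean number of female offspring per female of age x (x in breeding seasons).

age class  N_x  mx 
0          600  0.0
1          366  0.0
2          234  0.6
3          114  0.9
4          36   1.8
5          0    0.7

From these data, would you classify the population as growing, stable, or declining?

declining

lx = nx/n0 = nx/600: 1, 0.61, 0.39, 0.19, 0.06, 0
R0 = Σ lx·mx = 0 + 0 + 0.234 + 0.171 + 0.108 + 0 = 0.513
R0 < 1, so the population is declining.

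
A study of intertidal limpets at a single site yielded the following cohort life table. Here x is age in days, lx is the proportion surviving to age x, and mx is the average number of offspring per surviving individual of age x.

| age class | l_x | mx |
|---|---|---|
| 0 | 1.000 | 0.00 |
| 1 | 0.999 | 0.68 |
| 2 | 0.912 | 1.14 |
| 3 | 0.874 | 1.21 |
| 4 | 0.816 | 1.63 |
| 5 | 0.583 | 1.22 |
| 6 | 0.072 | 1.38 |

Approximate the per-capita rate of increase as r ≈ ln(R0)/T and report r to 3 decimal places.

0.508

R0 = Σ lx·mx = 0 + 0.67932 + 1.03968 + 1.05754 + 1.33008 + 0.71126 + 0.09936 = 4.91724
Σ x·lx·mx = 15.40408; T = 15.40408/4.91724 = 3.13267…
r ≈ ln(R0)/T = ln(4.91724)/3.13267… = 0.50843… → 0.508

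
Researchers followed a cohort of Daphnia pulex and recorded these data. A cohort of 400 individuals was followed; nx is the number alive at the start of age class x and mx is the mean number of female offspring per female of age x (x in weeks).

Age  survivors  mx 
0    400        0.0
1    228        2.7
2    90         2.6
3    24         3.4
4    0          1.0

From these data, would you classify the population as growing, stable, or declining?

lx = nx/n0 = nx/400: 1, 0.57, 0.225, 0.06, 0
R0 = Σ lx·mx = 0 + 1.539 + 0.585 + 0.204 + 0 = 2.328
R0 > 1, so the population is growing.

growing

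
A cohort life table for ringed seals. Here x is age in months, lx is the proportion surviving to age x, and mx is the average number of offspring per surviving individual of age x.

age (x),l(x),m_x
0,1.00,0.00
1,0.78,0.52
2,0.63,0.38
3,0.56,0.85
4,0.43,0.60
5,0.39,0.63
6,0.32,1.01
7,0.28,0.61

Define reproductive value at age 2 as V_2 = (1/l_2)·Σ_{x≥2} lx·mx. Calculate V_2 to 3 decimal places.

2.719

lx·mx for x ≥ 2: 0.2394, 0.476, 0.258, 0.2457, 0.3232, 0.1708 → sum = 1.7131
V_2 = 1.7131 / l_2 = 1.7131 / 0.63 = 2.719206… → 2.719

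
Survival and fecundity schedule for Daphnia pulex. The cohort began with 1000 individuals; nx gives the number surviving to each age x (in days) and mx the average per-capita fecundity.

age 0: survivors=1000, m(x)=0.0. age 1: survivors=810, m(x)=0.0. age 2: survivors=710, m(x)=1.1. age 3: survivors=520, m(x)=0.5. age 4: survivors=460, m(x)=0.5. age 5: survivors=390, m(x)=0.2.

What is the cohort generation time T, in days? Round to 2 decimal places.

2.71

lx = nx/n0 = nx/1000: 1, 0.81, 0.71, 0.52, 0.46, 0.39
lx·mx: 0, 0, 0.781, 0.26, 0.23, 0.078 → R0 = 1.349
x·lx·mx: 0, 0, 1.562, 0.78, 0.92, 0.39 → Σ = 3.652
T = 3.652 / 1.349 = 2.707191… → 2.71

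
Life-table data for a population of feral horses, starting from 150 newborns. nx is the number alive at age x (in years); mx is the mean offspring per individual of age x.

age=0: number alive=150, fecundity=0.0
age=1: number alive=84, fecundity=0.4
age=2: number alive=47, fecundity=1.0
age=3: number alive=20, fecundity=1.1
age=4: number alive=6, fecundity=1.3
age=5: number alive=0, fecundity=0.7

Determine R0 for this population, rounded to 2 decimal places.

0.74

lx = nx/n0 = nx/150: 1, 0.56, 0.31333…, 0.13333…, 0.04, 0
lx·mx by age: 0, 0.224, 0.313333…, 0.146667…, 0.052, 0
R0 = Σ lx·mx = 0.736… → 0.74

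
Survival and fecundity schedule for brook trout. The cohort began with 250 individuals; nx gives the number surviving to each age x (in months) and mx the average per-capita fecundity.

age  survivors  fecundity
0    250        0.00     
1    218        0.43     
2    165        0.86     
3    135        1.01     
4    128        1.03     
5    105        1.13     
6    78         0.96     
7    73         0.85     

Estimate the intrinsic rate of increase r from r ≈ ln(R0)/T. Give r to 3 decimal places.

lx = nx/n0 = nx/250: 1, 0.872, 0.66, 0.54, 0.512, 0.42, 0.312, 0.292
R0 = Σ lx·mx = 0 + 0.37496 + 0.5676 + 0.5454 + 0.52736 + 0.4746 + 0.29952 + 0.2482 = 3.03764
Σ x·lx·mx = 11.16332; T = 11.16332/3.03764 = 3.675…
r ≈ ln(R0)/T = ln(3.03764)/3.675… = 0.30234… → 0.302

0.302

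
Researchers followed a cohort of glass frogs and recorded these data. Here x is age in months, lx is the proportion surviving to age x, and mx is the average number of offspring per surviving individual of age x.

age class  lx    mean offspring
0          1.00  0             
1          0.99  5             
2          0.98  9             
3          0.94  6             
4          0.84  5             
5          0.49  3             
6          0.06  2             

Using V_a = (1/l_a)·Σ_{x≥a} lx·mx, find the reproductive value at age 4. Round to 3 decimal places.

lx·mx for x ≥ 4: 4.2, 1.47, 0.12 → sum = 5.79
V_4 = 5.79 / l_4 = 5.79 / 0.84 = 6.892857… → 6.893

6.893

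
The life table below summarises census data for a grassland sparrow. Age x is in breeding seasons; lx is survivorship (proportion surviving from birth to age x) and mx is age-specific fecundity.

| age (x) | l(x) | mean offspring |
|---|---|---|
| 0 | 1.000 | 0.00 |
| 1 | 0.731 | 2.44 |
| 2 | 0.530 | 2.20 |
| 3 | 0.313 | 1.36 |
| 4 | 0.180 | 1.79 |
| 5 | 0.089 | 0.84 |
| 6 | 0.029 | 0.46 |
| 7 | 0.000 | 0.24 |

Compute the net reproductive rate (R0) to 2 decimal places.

3.79

lx·mx by age: 0, 1.78364, 1.166, 0.42568, 0.3222, 0.07476, 0.01334, 0
R0 = Σ lx·mx = 3.78562 → 3.79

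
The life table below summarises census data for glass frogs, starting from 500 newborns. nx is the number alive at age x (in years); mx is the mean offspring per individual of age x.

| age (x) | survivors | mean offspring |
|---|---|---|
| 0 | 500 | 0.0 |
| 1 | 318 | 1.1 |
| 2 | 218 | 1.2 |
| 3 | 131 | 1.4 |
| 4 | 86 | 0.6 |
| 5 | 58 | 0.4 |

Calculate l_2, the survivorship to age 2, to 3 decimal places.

l_2 = n_2/n_0 = 218/500 = 0.436 → 0.436

0.436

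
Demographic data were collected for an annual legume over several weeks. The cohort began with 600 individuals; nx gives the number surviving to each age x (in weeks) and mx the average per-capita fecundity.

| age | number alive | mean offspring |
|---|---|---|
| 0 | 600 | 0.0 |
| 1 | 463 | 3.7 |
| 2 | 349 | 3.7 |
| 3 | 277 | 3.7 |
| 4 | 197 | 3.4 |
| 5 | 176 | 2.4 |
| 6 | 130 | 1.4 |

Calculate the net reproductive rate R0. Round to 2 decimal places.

8.84

lx = nx/n0 = nx/600: 1, 0.77167…, 0.58167…, 0.46167…, 0.32833…, 0.29333…, 0.21667…
lx·mx by age: 0, 2.855167…, 2.152167…, 1.708167…, 1.116333…, 0.704…, 0.303333…
R0 = Σ lx·mx = 8.839167… → 8.84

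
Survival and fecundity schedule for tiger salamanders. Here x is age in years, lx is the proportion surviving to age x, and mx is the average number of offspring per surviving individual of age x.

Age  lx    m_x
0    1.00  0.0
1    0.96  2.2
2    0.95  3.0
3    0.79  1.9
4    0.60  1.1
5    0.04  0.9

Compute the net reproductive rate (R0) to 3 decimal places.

lx·mx by age: 0, 2.112, 2.85, 1.501, 0.66, 0.036
R0 = Σ lx·mx = 7.159 → 7.159

7.159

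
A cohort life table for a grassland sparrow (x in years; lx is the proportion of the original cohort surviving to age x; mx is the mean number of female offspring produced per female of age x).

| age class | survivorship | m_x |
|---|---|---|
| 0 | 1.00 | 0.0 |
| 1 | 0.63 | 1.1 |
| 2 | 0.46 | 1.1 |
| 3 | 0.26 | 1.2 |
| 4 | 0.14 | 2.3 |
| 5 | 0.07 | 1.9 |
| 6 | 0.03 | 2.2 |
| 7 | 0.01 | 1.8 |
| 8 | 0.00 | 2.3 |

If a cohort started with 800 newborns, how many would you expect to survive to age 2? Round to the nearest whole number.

Expected survivors = N0 · l_2 = 800 × 0.46 = 368 → 368

368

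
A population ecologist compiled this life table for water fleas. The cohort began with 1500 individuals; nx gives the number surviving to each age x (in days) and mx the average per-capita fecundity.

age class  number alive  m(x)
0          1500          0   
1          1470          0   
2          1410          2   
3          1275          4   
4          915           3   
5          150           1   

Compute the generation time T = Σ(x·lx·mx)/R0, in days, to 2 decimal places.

lx = nx/n0 = nx/1500: 1, 0.98, 0.94, 0.85, 0.61, 0.1
lx·mx: 0, 0, 1.88, 3.4, 1.83, 0.1 → R0 = 7.21
x·lx·mx: 0, 0, 3.76, 10.2, 7.32, 0.5 → Σ = 21.78
T = 21.78 / 7.21 = 3.020804… → 3.02

3.02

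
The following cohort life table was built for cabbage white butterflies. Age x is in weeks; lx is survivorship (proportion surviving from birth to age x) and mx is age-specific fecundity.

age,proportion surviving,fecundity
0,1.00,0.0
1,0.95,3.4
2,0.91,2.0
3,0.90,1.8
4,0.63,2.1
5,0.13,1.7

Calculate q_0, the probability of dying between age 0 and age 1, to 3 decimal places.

0.050

q_0 = (l_0 − l_1) / l_0 = (1 − 0.95) / 1
     = 0.05 / 1 = 0.05 → 0.050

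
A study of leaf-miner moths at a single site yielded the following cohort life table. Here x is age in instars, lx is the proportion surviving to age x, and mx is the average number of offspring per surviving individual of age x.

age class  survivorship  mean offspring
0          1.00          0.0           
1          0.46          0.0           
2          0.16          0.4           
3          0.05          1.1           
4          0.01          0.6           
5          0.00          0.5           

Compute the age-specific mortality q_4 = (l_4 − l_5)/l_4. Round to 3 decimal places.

1.000

q_4 = (l_4 − l_5) / l_4 = (0.01 − 0) / 0.01
     = 0.01 / 0.01 = 1 → 1.000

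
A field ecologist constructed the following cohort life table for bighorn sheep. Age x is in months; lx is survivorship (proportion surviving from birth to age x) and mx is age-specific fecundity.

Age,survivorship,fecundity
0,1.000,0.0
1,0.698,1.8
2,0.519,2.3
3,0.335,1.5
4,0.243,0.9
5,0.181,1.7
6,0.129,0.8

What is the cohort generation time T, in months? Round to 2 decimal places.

lx·mx: 0, 1.2564, 1.1937, 0.5025, 0.2187, 0.3077, 0.1032 → R0 = 3.5822
x·lx·mx: 0, 1.2564, 2.3874, 1.5075, 0.8748, 1.5385, 0.6192 → Σ = 8.1838
T = 8.1838 / 3.5822 = 2.284574… → 2.28

2.28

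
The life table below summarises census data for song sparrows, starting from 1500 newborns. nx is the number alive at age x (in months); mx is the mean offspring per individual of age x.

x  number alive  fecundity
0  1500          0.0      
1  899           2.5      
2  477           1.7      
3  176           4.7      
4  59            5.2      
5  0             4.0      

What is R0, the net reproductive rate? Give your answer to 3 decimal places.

lx = nx/n0 = nx/1500: 1, 0.59933…, 0.318, 0.11733…, 0.03933…, 0
lx·mx by age: 0, 1.498333…, 0.5406, 0.551467…, 0.204533…, 0
R0 = Σ lx·mx = 2.794933… → 2.795

2.795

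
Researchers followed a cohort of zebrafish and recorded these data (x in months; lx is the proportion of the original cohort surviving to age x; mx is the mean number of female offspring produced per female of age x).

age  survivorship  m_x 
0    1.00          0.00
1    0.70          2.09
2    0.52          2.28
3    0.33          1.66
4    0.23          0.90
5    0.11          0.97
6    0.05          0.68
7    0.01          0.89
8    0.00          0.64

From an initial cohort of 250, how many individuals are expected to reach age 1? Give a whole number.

175

Expected survivors = N0 · l_1 = 250 × 0.70 = 175 → 175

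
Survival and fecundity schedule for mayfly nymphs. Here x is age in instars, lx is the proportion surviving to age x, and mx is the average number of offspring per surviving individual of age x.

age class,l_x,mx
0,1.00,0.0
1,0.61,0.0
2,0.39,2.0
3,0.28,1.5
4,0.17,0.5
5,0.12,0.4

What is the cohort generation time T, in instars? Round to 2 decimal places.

lx·mx: 0, 0, 0.78, 0.42, 0.085, 0.048 → R0 = 1.333
x·lx·mx: 0, 0, 1.56, 1.26, 0.34, 0.24 → Σ = 3.4
T = 3.4 / 1.333 = 2.550638… → 2.55

2.55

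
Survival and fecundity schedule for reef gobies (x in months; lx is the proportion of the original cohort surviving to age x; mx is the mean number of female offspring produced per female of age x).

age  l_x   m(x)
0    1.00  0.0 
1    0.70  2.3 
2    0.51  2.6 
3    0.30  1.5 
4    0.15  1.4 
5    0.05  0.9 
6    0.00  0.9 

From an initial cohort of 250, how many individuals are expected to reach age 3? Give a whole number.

Expected survivors = N0 · l_3 = 250 × 0.30 = 75 → 75

75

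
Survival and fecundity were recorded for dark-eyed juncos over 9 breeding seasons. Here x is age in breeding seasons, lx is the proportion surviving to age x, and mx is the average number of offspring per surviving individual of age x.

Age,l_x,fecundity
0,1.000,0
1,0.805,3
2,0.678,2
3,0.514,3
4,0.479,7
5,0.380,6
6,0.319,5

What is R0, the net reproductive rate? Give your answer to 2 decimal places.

lx·mx by age: 0, 2.415, 1.356, 1.542, 3.353, 2.28, 1.595
R0 = Σ lx·mx = 12.541 → 12.54

12.54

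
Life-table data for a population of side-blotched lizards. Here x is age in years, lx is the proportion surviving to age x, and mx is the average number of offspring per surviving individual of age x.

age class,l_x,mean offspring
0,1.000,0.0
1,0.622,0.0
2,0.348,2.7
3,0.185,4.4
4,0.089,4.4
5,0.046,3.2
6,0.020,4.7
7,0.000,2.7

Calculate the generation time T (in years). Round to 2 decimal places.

3.01

lx·mx: 0, 0, 0.9396, 0.814, 0.3916, 0.1472, 0.094, 0 → R0 = 2.3864
x·lx·mx: 0, 0, 1.8792, 2.442, 1.5664, 0.736, 0.564, 0 → Σ = 7.1876
T = 7.1876 / 2.3864 = 3.011901… → 3.01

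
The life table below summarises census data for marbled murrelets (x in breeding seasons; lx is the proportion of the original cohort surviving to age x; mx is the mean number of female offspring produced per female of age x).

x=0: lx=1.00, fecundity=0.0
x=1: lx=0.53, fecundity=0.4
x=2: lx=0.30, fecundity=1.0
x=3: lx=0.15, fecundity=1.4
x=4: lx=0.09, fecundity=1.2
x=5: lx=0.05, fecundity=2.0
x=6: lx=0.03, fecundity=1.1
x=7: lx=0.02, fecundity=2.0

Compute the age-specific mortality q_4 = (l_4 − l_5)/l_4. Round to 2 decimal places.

0.44

q_4 = (l_4 − l_5) / l_4 = (0.09 − 0.05) / 0.09
     = 0.04 / 0.09 = 0.444444… → 0.44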